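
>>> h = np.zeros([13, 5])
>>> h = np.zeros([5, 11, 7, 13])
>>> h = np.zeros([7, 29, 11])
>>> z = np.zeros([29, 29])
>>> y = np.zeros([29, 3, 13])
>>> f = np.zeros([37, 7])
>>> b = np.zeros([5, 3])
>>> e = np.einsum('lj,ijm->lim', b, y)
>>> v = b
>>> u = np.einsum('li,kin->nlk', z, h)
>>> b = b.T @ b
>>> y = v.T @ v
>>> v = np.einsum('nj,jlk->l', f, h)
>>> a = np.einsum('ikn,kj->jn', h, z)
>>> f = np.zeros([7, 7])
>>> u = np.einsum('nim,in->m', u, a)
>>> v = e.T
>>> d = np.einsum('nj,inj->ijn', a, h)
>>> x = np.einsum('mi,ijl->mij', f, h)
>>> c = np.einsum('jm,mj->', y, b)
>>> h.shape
(7, 29, 11)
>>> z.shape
(29, 29)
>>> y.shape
(3, 3)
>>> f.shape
(7, 7)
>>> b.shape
(3, 3)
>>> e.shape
(5, 29, 13)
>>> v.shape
(13, 29, 5)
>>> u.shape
(7,)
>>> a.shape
(29, 11)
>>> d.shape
(7, 11, 29)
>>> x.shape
(7, 7, 29)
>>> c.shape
()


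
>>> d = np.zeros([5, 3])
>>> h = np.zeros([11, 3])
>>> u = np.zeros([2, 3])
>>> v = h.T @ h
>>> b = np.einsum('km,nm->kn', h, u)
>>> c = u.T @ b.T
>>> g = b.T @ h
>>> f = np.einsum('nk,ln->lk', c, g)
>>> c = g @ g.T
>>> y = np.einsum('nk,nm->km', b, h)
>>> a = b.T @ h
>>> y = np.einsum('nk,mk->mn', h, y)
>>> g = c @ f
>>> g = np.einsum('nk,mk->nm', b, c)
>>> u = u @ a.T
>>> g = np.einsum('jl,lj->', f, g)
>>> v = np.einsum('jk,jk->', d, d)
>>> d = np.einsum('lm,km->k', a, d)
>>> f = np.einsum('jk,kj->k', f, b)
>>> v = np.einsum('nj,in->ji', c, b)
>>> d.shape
(5,)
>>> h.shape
(11, 3)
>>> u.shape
(2, 2)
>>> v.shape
(2, 11)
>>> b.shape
(11, 2)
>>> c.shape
(2, 2)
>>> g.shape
()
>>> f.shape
(11,)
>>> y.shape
(2, 11)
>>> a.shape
(2, 3)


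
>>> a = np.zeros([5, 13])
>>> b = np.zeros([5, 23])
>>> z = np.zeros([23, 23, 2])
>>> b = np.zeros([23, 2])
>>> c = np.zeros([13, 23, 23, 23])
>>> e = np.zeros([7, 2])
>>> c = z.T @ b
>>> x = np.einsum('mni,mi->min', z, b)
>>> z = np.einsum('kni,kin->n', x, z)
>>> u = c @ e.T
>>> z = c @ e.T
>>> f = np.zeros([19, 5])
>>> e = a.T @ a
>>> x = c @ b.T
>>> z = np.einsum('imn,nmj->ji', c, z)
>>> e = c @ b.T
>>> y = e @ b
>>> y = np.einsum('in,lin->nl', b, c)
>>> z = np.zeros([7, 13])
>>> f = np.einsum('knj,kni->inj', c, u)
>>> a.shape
(5, 13)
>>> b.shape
(23, 2)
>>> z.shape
(7, 13)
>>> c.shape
(2, 23, 2)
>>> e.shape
(2, 23, 23)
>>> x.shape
(2, 23, 23)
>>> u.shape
(2, 23, 7)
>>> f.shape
(7, 23, 2)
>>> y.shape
(2, 2)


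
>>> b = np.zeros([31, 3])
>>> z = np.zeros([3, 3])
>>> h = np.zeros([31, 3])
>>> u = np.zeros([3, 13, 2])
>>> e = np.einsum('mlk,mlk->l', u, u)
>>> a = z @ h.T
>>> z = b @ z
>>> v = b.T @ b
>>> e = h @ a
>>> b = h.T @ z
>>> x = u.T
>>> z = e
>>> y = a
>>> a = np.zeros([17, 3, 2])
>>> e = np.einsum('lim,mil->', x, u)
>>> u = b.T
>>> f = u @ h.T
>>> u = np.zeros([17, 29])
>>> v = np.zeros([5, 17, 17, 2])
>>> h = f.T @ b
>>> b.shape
(3, 3)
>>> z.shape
(31, 31)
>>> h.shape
(31, 3)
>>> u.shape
(17, 29)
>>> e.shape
()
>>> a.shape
(17, 3, 2)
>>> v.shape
(5, 17, 17, 2)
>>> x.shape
(2, 13, 3)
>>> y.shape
(3, 31)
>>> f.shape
(3, 31)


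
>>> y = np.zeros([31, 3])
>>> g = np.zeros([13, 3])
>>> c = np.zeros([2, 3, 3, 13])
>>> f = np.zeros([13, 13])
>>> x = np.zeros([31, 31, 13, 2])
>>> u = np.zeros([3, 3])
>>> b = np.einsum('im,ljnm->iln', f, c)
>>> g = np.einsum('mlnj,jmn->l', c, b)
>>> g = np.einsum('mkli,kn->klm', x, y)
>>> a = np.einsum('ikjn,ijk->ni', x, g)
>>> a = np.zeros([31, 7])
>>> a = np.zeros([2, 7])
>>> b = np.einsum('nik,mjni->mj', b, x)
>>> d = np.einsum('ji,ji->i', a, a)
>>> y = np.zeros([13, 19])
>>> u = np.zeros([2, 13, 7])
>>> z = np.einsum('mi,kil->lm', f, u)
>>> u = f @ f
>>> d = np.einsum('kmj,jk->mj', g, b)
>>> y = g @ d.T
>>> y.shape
(31, 13, 13)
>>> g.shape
(31, 13, 31)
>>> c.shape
(2, 3, 3, 13)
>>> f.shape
(13, 13)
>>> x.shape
(31, 31, 13, 2)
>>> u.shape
(13, 13)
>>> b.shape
(31, 31)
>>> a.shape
(2, 7)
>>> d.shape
(13, 31)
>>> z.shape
(7, 13)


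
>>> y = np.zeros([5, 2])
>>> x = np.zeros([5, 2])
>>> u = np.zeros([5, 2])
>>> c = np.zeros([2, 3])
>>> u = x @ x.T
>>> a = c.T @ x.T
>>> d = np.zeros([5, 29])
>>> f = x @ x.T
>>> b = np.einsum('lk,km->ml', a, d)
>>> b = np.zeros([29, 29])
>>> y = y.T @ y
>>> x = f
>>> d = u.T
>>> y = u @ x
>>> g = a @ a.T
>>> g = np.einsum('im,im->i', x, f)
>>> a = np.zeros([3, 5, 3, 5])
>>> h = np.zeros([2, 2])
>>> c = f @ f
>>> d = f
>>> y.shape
(5, 5)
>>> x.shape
(5, 5)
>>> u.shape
(5, 5)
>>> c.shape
(5, 5)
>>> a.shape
(3, 5, 3, 5)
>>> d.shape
(5, 5)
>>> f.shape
(5, 5)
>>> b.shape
(29, 29)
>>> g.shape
(5,)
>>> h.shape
(2, 2)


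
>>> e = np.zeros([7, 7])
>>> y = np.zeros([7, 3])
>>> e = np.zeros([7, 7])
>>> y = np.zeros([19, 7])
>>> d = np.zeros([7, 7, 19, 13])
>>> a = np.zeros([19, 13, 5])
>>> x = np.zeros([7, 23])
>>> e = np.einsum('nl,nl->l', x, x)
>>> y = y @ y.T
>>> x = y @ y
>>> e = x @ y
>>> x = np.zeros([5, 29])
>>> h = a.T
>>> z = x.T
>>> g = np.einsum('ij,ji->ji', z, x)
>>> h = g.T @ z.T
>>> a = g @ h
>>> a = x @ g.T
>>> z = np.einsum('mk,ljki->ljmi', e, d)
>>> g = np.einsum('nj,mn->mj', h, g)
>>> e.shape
(19, 19)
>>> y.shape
(19, 19)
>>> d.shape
(7, 7, 19, 13)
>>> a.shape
(5, 5)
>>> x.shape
(5, 29)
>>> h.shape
(29, 29)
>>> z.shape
(7, 7, 19, 13)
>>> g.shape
(5, 29)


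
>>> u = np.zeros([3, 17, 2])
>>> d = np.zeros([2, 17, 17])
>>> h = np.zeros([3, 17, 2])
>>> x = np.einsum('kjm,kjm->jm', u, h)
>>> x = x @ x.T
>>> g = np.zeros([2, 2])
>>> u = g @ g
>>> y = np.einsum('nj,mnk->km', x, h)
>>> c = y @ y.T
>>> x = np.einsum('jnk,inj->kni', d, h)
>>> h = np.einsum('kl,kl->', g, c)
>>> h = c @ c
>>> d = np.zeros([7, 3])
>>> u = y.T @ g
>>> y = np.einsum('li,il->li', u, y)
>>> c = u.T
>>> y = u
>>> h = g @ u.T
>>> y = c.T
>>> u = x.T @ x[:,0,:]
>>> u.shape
(3, 17, 3)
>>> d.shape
(7, 3)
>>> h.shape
(2, 3)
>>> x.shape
(17, 17, 3)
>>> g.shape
(2, 2)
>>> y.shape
(3, 2)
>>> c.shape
(2, 3)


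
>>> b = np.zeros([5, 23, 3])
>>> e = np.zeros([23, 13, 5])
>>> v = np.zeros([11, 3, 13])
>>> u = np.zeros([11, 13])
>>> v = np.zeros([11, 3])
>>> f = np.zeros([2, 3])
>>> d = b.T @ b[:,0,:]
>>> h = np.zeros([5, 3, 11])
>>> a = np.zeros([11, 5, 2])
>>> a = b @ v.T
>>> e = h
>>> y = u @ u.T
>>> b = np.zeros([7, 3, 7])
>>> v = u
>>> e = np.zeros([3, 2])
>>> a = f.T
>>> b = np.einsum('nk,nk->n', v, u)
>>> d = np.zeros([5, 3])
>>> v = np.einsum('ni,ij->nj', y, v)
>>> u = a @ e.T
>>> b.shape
(11,)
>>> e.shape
(3, 2)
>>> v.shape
(11, 13)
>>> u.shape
(3, 3)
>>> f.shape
(2, 3)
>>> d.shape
(5, 3)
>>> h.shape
(5, 3, 11)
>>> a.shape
(3, 2)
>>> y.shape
(11, 11)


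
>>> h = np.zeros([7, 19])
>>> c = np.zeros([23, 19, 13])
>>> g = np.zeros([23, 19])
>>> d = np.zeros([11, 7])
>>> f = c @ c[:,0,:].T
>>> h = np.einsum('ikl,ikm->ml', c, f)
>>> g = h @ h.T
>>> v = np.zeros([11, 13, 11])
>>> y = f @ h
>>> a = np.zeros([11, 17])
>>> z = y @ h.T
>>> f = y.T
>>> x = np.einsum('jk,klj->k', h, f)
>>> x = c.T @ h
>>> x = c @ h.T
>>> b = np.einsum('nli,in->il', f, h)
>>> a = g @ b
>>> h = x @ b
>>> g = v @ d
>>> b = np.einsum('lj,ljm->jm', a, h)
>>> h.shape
(23, 19, 19)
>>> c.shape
(23, 19, 13)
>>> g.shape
(11, 13, 7)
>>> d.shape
(11, 7)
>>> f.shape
(13, 19, 23)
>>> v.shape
(11, 13, 11)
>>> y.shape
(23, 19, 13)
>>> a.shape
(23, 19)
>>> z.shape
(23, 19, 23)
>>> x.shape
(23, 19, 23)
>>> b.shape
(19, 19)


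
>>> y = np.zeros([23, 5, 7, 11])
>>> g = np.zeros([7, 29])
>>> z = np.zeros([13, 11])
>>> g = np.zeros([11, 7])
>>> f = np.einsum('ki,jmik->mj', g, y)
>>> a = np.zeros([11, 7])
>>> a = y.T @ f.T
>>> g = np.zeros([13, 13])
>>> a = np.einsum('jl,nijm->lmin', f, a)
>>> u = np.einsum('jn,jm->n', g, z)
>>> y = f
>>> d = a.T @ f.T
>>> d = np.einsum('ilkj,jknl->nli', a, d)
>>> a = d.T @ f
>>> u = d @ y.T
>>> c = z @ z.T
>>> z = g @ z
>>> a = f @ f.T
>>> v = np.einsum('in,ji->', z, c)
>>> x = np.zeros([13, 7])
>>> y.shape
(5, 23)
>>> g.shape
(13, 13)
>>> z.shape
(13, 11)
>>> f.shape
(5, 23)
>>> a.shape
(5, 5)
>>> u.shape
(5, 5, 5)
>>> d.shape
(5, 5, 23)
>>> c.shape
(13, 13)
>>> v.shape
()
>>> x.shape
(13, 7)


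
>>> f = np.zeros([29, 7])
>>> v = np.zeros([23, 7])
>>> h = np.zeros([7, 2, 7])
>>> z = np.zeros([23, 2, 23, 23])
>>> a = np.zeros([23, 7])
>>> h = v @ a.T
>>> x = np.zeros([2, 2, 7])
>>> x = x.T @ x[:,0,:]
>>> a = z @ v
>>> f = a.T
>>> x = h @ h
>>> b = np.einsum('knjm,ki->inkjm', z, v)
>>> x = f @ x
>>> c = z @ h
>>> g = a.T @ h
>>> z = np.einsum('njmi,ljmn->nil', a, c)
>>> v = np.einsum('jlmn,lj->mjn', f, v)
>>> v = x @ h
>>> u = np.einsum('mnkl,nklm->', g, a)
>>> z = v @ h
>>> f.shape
(7, 23, 2, 23)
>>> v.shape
(7, 23, 2, 23)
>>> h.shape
(23, 23)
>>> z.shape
(7, 23, 2, 23)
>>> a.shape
(23, 2, 23, 7)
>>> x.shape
(7, 23, 2, 23)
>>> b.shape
(7, 2, 23, 23, 23)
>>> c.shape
(23, 2, 23, 23)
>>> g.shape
(7, 23, 2, 23)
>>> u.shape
()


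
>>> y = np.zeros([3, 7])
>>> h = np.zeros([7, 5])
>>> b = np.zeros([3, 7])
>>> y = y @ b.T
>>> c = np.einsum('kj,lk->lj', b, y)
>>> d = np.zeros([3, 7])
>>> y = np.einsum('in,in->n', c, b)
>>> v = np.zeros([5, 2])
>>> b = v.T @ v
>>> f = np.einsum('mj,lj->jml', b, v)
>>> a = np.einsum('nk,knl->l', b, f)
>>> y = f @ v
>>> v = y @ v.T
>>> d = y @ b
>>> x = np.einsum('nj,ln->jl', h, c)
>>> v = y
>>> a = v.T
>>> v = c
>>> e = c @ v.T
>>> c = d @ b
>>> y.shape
(2, 2, 2)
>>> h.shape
(7, 5)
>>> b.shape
(2, 2)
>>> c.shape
(2, 2, 2)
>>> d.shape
(2, 2, 2)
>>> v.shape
(3, 7)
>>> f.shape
(2, 2, 5)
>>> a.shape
(2, 2, 2)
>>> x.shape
(5, 3)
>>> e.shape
(3, 3)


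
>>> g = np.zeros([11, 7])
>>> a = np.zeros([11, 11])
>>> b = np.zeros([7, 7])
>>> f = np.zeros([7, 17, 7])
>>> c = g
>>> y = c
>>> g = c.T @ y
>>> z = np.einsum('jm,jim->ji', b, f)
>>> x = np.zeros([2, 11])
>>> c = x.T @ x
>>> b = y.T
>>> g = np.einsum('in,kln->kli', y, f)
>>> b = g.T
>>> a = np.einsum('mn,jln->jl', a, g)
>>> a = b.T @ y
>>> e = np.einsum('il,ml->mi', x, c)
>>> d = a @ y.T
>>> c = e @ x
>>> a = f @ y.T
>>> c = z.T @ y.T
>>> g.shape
(7, 17, 11)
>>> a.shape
(7, 17, 11)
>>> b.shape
(11, 17, 7)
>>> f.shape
(7, 17, 7)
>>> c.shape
(17, 11)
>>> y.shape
(11, 7)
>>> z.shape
(7, 17)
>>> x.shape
(2, 11)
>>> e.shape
(11, 2)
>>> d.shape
(7, 17, 11)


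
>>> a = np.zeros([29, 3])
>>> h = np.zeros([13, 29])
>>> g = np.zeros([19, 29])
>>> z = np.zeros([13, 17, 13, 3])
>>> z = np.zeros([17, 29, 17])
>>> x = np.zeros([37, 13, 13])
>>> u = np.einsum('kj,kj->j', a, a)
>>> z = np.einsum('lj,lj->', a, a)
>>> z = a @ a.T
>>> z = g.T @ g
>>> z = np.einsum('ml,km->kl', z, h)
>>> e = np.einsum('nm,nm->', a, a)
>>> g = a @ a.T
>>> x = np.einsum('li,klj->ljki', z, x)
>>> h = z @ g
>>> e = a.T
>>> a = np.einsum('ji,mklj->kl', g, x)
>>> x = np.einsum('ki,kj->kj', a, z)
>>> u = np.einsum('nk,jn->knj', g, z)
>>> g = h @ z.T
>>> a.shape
(13, 37)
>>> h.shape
(13, 29)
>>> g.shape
(13, 13)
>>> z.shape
(13, 29)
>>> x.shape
(13, 29)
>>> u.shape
(29, 29, 13)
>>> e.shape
(3, 29)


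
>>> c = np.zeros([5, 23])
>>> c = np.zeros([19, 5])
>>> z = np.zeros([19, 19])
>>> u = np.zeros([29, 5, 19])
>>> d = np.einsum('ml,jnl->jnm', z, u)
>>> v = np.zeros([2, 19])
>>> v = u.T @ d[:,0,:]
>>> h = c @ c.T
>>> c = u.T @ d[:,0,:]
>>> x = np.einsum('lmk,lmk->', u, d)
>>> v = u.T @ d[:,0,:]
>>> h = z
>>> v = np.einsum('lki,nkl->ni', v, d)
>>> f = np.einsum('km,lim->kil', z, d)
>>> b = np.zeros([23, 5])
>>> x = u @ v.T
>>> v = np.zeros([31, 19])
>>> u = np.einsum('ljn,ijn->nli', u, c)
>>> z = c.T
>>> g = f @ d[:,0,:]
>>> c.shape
(19, 5, 19)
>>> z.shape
(19, 5, 19)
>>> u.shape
(19, 29, 19)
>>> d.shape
(29, 5, 19)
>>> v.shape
(31, 19)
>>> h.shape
(19, 19)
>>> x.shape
(29, 5, 29)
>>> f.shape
(19, 5, 29)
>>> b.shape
(23, 5)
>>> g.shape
(19, 5, 19)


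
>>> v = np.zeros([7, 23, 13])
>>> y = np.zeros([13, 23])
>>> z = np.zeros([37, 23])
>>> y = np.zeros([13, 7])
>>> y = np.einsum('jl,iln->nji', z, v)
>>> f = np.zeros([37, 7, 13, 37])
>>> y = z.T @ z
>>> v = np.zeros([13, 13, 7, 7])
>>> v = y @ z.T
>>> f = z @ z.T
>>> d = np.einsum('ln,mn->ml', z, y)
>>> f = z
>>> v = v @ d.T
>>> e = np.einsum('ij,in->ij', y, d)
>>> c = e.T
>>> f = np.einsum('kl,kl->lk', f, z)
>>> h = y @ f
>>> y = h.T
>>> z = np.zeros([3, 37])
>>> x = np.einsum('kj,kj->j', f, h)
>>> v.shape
(23, 23)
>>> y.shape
(37, 23)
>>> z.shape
(3, 37)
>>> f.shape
(23, 37)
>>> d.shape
(23, 37)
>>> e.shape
(23, 23)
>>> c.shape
(23, 23)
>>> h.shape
(23, 37)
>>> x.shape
(37,)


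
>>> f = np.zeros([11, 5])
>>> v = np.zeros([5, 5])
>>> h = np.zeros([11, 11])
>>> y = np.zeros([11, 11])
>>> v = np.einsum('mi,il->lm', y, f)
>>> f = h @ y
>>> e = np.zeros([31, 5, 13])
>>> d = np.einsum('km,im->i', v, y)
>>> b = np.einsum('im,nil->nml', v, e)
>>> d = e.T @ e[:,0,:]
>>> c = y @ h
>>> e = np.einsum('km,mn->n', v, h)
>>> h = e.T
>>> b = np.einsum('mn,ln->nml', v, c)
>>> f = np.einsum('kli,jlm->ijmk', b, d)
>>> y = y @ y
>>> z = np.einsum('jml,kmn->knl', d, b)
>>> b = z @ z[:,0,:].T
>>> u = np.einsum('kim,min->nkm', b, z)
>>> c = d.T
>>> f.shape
(11, 13, 13, 11)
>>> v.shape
(5, 11)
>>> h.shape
(11,)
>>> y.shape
(11, 11)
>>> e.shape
(11,)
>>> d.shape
(13, 5, 13)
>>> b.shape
(11, 11, 11)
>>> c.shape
(13, 5, 13)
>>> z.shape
(11, 11, 13)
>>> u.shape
(13, 11, 11)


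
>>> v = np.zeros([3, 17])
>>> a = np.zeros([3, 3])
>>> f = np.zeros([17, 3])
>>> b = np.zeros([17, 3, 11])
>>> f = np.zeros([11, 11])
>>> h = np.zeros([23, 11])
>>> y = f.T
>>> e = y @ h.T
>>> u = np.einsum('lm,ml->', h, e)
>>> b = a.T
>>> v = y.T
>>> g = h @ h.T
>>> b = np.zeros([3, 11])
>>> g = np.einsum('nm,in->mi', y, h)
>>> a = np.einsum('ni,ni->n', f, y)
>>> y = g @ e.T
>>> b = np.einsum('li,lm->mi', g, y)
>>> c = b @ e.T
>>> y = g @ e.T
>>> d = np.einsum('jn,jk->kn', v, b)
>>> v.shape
(11, 11)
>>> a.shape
(11,)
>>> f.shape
(11, 11)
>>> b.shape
(11, 23)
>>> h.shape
(23, 11)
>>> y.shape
(11, 11)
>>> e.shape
(11, 23)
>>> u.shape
()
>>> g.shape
(11, 23)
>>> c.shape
(11, 11)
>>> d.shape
(23, 11)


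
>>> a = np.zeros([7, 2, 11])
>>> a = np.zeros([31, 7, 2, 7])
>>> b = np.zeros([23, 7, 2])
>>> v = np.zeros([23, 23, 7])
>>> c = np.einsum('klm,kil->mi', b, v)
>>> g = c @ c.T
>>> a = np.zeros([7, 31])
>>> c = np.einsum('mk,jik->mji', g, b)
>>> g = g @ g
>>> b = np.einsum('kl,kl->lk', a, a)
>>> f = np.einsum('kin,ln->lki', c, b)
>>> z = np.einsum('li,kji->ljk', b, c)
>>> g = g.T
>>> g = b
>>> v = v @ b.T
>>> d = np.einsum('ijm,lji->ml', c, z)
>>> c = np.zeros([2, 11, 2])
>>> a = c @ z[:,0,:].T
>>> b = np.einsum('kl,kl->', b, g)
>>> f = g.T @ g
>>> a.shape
(2, 11, 31)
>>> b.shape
()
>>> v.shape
(23, 23, 31)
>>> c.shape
(2, 11, 2)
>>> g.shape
(31, 7)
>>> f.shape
(7, 7)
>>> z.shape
(31, 23, 2)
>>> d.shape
(7, 31)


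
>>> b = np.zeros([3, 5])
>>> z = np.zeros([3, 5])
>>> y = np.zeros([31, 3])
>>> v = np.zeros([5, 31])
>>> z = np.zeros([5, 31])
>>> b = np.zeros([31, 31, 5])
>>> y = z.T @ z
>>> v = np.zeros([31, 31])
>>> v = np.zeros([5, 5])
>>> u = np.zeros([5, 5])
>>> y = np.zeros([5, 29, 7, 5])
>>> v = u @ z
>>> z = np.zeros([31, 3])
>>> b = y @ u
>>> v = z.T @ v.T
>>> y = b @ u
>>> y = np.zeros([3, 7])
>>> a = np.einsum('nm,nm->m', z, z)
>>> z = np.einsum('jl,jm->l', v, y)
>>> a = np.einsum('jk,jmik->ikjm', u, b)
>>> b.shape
(5, 29, 7, 5)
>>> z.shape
(5,)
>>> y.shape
(3, 7)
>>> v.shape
(3, 5)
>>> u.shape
(5, 5)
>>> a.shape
(7, 5, 5, 29)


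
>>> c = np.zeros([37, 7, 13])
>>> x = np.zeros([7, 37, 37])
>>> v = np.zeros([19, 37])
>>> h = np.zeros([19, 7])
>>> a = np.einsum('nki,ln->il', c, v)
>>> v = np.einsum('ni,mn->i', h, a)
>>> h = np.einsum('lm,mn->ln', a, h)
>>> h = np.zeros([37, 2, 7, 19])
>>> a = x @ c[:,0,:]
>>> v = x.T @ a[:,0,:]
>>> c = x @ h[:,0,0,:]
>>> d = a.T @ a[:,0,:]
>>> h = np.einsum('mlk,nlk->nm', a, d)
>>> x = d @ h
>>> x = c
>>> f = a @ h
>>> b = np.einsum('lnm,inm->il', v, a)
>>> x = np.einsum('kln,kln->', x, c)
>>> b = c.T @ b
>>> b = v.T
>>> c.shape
(7, 37, 19)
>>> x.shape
()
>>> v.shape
(37, 37, 13)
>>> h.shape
(13, 7)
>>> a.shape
(7, 37, 13)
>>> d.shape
(13, 37, 13)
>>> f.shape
(7, 37, 7)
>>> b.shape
(13, 37, 37)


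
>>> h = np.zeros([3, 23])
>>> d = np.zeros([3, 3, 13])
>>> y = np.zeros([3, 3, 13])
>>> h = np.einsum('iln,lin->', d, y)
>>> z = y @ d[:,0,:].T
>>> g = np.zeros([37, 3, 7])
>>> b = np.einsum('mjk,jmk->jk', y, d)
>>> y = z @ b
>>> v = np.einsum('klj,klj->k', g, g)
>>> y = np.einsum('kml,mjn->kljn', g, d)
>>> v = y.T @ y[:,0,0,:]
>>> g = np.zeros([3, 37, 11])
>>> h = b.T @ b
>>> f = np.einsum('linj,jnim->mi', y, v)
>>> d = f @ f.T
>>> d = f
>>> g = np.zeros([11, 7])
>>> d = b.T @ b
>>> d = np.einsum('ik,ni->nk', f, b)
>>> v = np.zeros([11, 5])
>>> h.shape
(13, 13)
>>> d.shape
(3, 7)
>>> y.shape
(37, 7, 3, 13)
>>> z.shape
(3, 3, 3)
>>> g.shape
(11, 7)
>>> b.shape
(3, 13)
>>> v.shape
(11, 5)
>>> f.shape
(13, 7)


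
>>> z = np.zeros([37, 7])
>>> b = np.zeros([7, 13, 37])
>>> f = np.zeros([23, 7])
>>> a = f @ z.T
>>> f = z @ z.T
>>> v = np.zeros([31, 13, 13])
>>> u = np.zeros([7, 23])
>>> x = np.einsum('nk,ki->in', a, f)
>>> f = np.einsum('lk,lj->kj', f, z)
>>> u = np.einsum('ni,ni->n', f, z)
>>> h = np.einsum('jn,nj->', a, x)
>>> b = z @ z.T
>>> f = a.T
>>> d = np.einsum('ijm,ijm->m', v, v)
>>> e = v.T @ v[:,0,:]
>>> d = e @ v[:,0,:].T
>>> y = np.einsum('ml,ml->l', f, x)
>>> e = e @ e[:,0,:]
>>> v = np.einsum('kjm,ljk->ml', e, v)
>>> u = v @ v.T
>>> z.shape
(37, 7)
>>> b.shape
(37, 37)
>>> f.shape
(37, 23)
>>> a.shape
(23, 37)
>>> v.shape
(13, 31)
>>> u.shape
(13, 13)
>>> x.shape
(37, 23)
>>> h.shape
()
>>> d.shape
(13, 13, 31)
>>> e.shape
(13, 13, 13)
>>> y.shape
(23,)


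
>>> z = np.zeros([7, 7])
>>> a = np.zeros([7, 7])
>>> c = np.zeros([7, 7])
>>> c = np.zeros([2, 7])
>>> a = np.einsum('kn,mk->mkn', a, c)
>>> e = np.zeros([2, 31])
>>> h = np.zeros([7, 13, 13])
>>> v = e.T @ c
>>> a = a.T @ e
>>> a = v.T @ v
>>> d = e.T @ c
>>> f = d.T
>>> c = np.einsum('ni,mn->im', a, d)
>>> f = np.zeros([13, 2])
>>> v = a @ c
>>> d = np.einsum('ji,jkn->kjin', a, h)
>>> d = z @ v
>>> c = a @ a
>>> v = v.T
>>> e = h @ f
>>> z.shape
(7, 7)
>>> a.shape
(7, 7)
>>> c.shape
(7, 7)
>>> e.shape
(7, 13, 2)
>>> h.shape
(7, 13, 13)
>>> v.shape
(31, 7)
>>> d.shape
(7, 31)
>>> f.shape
(13, 2)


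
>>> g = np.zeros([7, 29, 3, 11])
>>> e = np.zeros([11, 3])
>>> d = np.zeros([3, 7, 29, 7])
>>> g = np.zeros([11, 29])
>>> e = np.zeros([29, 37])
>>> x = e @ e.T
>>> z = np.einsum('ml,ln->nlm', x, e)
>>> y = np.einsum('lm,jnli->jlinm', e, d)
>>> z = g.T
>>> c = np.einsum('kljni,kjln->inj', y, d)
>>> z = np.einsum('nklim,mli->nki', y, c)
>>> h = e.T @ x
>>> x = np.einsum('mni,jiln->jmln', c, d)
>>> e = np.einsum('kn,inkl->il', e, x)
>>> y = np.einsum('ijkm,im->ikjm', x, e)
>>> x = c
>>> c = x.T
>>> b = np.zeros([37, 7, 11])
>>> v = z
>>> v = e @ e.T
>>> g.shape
(11, 29)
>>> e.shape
(3, 7)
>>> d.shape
(3, 7, 29, 7)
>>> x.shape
(37, 7, 7)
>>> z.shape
(3, 29, 7)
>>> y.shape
(3, 29, 37, 7)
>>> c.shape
(7, 7, 37)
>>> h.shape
(37, 29)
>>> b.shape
(37, 7, 11)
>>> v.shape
(3, 3)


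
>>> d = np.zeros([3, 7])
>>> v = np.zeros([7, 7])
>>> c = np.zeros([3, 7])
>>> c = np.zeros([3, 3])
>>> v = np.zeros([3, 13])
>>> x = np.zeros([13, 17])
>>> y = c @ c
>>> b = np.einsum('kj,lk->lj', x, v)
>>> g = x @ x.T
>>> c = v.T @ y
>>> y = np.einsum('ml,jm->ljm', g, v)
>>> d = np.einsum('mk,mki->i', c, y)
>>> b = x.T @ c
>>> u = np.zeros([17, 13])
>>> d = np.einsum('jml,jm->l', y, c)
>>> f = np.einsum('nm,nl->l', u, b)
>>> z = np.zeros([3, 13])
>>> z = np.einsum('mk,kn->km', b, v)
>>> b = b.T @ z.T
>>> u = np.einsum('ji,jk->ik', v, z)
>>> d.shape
(13,)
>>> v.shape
(3, 13)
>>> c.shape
(13, 3)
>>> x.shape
(13, 17)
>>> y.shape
(13, 3, 13)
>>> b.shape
(3, 3)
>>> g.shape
(13, 13)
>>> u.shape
(13, 17)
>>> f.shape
(3,)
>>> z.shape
(3, 17)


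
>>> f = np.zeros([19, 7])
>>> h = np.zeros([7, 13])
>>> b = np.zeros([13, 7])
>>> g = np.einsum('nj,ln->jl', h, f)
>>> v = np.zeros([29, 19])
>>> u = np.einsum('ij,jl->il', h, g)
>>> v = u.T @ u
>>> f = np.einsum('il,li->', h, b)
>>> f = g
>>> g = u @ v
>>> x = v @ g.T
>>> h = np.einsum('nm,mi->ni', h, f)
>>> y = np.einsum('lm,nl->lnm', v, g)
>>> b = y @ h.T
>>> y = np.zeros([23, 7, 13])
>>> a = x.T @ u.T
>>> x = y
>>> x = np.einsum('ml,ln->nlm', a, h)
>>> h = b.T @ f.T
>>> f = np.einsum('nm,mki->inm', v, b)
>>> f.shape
(7, 19, 19)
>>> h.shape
(7, 7, 13)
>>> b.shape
(19, 7, 7)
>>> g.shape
(7, 19)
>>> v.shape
(19, 19)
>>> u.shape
(7, 19)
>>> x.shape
(19, 7, 7)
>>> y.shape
(23, 7, 13)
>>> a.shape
(7, 7)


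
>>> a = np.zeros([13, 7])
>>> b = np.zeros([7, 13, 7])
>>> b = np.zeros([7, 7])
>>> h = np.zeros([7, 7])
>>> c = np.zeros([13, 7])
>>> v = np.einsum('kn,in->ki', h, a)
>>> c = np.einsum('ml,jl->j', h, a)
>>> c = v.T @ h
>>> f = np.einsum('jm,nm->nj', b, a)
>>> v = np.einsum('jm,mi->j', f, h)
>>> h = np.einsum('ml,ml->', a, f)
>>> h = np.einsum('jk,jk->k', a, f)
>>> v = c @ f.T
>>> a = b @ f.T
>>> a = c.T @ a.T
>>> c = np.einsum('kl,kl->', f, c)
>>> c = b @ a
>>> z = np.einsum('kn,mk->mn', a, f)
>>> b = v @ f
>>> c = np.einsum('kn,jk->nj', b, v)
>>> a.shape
(7, 7)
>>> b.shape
(13, 7)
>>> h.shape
(7,)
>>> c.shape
(7, 13)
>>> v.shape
(13, 13)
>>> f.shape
(13, 7)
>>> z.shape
(13, 7)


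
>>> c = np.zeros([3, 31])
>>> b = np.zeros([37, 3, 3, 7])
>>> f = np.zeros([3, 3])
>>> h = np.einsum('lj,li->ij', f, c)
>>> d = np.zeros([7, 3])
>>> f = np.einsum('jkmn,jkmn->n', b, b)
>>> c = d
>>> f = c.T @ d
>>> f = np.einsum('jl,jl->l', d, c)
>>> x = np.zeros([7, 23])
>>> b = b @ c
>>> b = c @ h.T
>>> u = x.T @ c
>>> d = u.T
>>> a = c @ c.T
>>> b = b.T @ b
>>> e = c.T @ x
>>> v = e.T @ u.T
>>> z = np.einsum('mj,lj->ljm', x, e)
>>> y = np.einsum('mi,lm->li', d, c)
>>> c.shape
(7, 3)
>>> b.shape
(31, 31)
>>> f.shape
(3,)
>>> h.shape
(31, 3)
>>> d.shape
(3, 23)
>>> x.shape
(7, 23)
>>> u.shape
(23, 3)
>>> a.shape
(7, 7)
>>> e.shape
(3, 23)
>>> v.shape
(23, 23)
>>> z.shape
(3, 23, 7)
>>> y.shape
(7, 23)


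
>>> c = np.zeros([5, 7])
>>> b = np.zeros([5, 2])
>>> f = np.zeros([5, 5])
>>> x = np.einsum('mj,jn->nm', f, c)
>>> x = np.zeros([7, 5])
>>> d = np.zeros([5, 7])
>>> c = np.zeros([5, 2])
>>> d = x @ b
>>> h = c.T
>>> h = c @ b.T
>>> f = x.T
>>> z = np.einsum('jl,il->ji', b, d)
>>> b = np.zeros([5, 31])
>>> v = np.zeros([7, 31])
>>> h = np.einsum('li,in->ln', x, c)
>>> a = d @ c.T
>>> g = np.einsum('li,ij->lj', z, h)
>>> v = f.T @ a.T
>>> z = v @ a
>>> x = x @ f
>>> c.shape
(5, 2)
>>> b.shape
(5, 31)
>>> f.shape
(5, 7)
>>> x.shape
(7, 7)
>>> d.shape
(7, 2)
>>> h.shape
(7, 2)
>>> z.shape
(7, 5)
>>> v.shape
(7, 7)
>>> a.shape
(7, 5)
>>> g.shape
(5, 2)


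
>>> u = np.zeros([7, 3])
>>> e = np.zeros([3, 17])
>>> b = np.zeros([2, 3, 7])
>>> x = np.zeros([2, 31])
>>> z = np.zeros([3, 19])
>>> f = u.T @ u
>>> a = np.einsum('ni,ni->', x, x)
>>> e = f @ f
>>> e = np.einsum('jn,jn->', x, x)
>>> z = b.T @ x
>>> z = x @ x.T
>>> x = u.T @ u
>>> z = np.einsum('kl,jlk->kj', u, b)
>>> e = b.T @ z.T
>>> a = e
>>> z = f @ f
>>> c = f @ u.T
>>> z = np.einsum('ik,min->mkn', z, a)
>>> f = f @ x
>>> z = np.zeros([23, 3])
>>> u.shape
(7, 3)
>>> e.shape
(7, 3, 7)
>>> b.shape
(2, 3, 7)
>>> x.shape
(3, 3)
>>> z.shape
(23, 3)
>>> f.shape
(3, 3)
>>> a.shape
(7, 3, 7)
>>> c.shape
(3, 7)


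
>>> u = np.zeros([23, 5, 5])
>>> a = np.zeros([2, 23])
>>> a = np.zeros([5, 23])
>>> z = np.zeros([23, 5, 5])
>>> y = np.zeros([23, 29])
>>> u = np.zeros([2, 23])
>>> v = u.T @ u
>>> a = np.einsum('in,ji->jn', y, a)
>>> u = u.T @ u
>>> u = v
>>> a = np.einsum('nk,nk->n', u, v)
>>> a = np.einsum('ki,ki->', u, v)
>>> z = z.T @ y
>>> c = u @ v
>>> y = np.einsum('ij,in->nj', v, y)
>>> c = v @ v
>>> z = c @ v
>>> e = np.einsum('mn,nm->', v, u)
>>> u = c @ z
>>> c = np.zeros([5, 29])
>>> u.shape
(23, 23)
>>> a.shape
()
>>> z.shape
(23, 23)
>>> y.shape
(29, 23)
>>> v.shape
(23, 23)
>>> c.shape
(5, 29)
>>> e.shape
()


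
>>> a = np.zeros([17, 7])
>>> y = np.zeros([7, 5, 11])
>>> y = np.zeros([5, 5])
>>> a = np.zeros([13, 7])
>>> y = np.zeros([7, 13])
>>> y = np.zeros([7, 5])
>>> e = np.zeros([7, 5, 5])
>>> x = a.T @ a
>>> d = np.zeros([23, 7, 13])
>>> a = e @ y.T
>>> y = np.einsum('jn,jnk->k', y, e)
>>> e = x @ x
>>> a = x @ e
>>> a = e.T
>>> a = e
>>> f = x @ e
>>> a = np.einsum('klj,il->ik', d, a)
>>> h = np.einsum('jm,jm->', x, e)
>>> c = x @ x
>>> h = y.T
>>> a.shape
(7, 23)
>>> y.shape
(5,)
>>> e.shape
(7, 7)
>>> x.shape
(7, 7)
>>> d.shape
(23, 7, 13)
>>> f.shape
(7, 7)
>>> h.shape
(5,)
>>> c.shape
(7, 7)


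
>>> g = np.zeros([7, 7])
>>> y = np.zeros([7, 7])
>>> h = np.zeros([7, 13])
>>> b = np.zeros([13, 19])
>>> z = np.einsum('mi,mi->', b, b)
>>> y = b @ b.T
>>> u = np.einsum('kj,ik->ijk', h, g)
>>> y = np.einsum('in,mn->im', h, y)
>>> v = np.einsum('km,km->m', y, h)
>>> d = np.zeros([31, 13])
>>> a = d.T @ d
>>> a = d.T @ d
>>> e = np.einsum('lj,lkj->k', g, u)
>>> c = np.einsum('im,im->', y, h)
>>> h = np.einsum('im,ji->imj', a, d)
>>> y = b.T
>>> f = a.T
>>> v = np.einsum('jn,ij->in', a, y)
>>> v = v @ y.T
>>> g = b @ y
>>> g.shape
(13, 13)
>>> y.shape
(19, 13)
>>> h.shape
(13, 13, 31)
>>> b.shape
(13, 19)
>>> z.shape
()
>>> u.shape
(7, 13, 7)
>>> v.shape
(19, 19)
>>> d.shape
(31, 13)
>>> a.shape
(13, 13)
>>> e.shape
(13,)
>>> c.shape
()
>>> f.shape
(13, 13)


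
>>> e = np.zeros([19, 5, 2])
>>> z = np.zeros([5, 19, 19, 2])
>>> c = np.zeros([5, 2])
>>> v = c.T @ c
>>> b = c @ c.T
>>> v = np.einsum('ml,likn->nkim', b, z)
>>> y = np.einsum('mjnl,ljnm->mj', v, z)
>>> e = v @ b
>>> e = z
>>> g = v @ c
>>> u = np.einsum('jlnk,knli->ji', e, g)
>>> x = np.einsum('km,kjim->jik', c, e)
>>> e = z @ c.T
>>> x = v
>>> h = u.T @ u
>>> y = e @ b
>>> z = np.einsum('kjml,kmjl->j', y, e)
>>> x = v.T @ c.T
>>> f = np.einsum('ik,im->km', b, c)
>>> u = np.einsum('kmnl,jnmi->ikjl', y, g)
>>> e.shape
(5, 19, 19, 5)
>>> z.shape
(19,)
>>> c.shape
(5, 2)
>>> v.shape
(2, 19, 19, 5)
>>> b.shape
(5, 5)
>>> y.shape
(5, 19, 19, 5)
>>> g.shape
(2, 19, 19, 2)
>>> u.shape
(2, 5, 2, 5)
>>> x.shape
(5, 19, 19, 5)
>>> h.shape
(2, 2)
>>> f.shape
(5, 2)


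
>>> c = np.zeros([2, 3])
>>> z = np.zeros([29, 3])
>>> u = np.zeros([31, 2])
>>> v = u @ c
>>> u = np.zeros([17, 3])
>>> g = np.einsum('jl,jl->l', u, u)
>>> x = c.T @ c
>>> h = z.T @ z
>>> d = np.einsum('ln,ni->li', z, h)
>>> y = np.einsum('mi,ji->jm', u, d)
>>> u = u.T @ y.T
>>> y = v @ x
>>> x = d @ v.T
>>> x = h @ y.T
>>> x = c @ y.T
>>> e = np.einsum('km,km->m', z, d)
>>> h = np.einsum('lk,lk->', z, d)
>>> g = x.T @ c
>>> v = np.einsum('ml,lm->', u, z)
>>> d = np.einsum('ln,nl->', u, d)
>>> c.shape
(2, 3)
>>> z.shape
(29, 3)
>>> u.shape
(3, 29)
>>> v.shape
()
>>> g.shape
(31, 3)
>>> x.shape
(2, 31)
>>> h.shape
()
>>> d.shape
()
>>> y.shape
(31, 3)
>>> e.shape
(3,)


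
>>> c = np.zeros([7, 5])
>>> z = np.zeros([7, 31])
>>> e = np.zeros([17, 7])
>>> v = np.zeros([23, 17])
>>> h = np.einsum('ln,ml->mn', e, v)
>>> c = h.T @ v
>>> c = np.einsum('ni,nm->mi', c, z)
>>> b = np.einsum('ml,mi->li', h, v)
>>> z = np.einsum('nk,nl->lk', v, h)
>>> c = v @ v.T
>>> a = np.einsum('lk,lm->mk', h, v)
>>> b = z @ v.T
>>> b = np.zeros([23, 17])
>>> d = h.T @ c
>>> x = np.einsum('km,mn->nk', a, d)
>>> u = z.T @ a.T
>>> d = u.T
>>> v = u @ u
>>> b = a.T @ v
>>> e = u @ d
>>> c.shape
(23, 23)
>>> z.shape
(7, 17)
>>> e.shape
(17, 17)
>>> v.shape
(17, 17)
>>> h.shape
(23, 7)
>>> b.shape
(7, 17)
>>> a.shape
(17, 7)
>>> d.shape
(17, 17)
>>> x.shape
(23, 17)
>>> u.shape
(17, 17)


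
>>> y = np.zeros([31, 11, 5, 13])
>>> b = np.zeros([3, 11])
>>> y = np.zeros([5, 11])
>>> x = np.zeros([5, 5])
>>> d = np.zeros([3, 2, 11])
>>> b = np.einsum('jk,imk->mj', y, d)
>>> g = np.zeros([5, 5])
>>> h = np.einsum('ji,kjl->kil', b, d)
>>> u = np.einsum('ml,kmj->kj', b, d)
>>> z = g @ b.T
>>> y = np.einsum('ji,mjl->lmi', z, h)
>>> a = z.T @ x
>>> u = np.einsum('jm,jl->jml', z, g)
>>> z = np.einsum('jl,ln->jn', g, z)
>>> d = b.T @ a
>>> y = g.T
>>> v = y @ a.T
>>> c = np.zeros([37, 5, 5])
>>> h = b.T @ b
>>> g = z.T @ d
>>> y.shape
(5, 5)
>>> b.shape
(2, 5)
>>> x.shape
(5, 5)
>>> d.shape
(5, 5)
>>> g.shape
(2, 5)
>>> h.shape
(5, 5)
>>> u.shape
(5, 2, 5)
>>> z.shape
(5, 2)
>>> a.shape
(2, 5)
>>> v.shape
(5, 2)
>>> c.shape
(37, 5, 5)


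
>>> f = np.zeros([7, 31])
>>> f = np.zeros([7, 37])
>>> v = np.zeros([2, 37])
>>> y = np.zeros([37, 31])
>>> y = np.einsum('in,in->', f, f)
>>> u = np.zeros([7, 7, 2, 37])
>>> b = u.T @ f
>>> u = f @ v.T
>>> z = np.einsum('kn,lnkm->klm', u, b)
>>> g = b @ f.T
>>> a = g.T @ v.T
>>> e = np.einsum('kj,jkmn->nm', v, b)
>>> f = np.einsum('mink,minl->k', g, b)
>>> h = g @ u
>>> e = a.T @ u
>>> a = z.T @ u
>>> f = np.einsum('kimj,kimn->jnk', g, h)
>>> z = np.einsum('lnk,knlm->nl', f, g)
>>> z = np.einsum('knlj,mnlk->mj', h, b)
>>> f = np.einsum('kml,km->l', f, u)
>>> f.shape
(37,)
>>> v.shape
(2, 37)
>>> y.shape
()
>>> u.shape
(7, 2)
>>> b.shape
(37, 2, 7, 37)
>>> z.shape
(37, 2)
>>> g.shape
(37, 2, 7, 7)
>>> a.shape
(37, 37, 2)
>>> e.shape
(2, 2, 7, 2)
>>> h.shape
(37, 2, 7, 2)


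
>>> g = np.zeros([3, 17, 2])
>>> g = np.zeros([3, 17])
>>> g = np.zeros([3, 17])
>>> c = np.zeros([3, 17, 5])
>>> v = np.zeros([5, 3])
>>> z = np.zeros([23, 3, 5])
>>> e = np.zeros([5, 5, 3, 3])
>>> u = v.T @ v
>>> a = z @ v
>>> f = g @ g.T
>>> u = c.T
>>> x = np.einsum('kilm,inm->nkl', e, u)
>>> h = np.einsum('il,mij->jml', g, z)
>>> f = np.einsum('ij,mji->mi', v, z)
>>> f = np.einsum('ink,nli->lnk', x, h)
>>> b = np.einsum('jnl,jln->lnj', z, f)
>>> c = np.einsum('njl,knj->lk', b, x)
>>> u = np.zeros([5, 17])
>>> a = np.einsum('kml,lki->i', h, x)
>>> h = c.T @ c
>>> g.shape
(3, 17)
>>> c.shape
(23, 17)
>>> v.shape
(5, 3)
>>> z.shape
(23, 3, 5)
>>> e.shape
(5, 5, 3, 3)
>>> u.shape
(5, 17)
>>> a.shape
(3,)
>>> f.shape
(23, 5, 3)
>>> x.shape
(17, 5, 3)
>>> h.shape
(17, 17)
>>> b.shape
(5, 3, 23)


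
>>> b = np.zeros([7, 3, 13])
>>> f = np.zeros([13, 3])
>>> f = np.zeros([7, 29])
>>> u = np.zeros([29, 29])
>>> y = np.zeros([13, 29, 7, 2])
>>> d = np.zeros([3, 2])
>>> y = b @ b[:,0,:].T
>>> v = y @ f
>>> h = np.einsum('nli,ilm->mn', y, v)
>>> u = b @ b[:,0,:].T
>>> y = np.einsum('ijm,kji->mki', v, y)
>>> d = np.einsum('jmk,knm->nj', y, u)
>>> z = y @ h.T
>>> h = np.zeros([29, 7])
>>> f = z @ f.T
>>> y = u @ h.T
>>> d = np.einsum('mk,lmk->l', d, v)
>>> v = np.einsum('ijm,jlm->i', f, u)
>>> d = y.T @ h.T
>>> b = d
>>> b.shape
(29, 3, 29)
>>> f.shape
(29, 7, 7)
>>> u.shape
(7, 3, 7)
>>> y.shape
(7, 3, 29)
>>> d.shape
(29, 3, 29)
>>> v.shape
(29,)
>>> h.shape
(29, 7)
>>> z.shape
(29, 7, 29)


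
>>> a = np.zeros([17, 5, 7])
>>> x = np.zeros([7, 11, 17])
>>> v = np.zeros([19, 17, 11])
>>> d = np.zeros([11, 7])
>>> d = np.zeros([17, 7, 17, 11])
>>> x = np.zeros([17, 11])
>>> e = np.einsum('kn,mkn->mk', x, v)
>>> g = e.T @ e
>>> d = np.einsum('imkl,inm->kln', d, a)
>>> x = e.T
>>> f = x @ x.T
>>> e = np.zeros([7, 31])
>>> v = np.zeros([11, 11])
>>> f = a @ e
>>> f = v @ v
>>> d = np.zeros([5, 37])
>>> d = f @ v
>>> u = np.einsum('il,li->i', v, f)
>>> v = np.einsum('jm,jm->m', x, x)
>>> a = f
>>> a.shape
(11, 11)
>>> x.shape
(17, 19)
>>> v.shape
(19,)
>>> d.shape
(11, 11)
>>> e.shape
(7, 31)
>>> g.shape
(17, 17)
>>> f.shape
(11, 11)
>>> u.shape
(11,)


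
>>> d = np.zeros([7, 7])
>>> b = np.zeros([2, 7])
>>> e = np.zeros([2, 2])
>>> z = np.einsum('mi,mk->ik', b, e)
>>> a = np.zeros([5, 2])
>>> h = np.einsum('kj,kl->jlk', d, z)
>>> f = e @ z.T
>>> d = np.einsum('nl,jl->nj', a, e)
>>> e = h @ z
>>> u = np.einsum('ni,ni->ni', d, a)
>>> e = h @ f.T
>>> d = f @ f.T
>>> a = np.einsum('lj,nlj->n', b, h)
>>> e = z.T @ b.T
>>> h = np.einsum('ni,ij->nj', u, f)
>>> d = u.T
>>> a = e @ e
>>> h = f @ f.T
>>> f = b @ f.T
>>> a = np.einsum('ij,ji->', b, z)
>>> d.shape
(2, 5)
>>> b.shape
(2, 7)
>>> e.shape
(2, 2)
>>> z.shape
(7, 2)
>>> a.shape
()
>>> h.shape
(2, 2)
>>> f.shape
(2, 2)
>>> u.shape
(5, 2)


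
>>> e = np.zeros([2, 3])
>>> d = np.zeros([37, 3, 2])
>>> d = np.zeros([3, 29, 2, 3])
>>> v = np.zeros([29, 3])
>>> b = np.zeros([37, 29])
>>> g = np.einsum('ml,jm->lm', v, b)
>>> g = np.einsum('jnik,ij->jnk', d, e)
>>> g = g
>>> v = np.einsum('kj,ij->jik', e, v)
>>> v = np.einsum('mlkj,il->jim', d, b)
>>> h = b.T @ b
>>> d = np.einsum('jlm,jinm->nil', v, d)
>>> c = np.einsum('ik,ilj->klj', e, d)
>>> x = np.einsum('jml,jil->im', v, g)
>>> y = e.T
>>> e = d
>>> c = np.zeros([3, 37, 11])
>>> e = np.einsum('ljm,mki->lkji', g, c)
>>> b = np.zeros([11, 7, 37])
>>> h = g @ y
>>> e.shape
(3, 37, 29, 11)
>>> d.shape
(2, 29, 37)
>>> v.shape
(3, 37, 3)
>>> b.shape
(11, 7, 37)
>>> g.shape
(3, 29, 3)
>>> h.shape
(3, 29, 2)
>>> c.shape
(3, 37, 11)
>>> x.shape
(29, 37)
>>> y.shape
(3, 2)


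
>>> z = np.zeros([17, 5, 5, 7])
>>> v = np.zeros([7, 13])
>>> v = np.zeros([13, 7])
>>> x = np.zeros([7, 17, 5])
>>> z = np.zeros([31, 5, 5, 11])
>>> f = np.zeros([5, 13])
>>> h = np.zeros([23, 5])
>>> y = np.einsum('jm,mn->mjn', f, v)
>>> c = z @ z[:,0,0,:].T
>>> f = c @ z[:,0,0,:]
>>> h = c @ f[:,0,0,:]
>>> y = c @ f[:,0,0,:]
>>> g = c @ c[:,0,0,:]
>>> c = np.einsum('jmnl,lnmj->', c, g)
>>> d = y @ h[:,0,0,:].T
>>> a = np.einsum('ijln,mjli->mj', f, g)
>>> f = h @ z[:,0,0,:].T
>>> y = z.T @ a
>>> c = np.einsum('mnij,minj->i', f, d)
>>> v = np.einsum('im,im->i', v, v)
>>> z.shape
(31, 5, 5, 11)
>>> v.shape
(13,)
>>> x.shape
(7, 17, 5)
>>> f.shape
(31, 5, 5, 31)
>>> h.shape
(31, 5, 5, 11)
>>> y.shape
(11, 5, 5, 5)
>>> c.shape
(5,)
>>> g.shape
(31, 5, 5, 31)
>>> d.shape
(31, 5, 5, 31)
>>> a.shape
(31, 5)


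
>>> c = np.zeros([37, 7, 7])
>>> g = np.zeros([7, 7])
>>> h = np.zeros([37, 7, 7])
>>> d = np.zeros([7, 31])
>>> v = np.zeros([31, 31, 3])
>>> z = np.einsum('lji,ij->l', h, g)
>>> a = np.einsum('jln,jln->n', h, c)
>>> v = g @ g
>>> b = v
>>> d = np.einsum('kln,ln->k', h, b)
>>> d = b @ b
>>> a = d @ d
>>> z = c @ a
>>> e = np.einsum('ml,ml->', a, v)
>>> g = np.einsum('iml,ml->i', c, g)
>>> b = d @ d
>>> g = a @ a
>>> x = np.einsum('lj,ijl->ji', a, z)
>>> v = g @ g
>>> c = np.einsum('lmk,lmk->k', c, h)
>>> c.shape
(7,)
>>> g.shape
(7, 7)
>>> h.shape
(37, 7, 7)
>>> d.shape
(7, 7)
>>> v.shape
(7, 7)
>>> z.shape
(37, 7, 7)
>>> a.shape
(7, 7)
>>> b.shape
(7, 7)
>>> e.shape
()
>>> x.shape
(7, 37)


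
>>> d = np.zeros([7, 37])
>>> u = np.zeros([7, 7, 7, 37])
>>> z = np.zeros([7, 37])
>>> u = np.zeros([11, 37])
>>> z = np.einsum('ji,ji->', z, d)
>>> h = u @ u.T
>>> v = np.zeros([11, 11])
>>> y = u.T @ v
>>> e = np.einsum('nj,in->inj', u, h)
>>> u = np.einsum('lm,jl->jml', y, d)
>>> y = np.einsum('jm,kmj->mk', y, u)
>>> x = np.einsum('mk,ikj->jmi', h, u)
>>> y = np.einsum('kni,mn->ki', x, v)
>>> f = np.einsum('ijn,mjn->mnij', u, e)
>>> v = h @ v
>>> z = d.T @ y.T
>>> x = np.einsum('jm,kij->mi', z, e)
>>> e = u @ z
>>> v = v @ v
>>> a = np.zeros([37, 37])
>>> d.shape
(7, 37)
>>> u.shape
(7, 11, 37)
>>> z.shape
(37, 37)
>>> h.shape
(11, 11)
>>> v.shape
(11, 11)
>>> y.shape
(37, 7)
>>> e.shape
(7, 11, 37)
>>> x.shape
(37, 11)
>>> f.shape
(11, 37, 7, 11)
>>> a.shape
(37, 37)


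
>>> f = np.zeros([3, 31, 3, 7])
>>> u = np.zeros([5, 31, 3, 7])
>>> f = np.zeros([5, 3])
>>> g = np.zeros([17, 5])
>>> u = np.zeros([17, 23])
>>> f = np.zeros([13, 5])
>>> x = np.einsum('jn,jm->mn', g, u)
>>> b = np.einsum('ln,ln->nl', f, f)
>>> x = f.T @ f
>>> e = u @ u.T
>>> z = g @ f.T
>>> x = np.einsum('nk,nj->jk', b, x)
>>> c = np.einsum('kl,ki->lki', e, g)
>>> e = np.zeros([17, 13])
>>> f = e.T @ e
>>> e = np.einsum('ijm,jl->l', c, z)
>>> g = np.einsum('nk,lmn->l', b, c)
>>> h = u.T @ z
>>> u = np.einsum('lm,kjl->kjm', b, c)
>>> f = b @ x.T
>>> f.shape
(5, 5)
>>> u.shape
(17, 17, 13)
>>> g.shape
(17,)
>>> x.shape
(5, 13)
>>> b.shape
(5, 13)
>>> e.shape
(13,)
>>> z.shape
(17, 13)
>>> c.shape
(17, 17, 5)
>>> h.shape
(23, 13)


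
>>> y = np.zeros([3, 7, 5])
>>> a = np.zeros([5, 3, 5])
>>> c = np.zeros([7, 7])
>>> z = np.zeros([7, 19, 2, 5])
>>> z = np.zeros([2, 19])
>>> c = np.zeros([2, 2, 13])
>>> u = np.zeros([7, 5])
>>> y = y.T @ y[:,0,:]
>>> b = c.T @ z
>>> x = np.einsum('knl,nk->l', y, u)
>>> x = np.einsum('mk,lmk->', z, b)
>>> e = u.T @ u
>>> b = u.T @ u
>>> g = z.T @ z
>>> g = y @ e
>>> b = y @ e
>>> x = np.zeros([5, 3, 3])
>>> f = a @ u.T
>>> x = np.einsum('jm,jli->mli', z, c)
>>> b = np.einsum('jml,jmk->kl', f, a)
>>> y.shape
(5, 7, 5)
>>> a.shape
(5, 3, 5)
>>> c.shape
(2, 2, 13)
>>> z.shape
(2, 19)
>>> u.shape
(7, 5)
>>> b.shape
(5, 7)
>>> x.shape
(19, 2, 13)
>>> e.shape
(5, 5)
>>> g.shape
(5, 7, 5)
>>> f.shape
(5, 3, 7)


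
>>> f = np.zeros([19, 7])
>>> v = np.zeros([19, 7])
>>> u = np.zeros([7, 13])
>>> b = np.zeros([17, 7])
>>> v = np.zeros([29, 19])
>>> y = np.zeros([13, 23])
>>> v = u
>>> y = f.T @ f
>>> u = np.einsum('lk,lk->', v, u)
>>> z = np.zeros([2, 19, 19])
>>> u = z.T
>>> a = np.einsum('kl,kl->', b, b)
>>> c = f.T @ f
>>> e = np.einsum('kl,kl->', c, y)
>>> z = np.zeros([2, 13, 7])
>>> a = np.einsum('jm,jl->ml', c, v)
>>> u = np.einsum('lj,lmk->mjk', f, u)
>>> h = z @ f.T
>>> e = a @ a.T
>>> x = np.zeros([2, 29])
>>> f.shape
(19, 7)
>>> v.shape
(7, 13)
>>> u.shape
(19, 7, 2)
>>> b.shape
(17, 7)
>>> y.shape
(7, 7)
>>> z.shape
(2, 13, 7)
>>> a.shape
(7, 13)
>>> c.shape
(7, 7)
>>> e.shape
(7, 7)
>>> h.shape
(2, 13, 19)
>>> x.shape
(2, 29)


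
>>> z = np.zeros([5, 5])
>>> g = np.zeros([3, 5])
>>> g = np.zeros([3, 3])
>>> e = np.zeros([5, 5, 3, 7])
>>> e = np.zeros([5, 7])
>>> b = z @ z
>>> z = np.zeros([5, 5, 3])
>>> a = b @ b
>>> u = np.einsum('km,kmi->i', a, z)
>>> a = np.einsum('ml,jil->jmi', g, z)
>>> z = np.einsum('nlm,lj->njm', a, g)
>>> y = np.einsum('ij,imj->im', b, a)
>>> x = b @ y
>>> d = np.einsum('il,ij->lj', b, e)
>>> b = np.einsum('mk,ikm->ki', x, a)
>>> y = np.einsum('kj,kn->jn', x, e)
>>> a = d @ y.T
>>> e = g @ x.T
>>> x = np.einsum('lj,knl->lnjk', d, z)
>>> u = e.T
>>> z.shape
(5, 3, 5)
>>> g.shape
(3, 3)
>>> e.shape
(3, 5)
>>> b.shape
(3, 5)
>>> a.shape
(5, 3)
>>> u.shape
(5, 3)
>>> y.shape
(3, 7)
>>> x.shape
(5, 3, 7, 5)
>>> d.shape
(5, 7)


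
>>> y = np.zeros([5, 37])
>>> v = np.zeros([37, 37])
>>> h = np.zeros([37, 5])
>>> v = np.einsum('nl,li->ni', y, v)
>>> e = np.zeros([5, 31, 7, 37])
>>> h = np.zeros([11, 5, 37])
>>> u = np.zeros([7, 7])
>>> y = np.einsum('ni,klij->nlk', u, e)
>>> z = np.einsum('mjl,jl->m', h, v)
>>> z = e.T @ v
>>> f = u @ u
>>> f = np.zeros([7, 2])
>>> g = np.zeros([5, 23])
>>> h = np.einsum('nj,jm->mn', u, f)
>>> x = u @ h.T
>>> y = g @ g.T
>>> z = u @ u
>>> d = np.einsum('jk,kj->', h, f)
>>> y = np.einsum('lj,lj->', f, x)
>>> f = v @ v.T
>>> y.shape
()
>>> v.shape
(5, 37)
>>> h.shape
(2, 7)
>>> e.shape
(5, 31, 7, 37)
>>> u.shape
(7, 7)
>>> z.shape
(7, 7)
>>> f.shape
(5, 5)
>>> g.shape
(5, 23)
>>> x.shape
(7, 2)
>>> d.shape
()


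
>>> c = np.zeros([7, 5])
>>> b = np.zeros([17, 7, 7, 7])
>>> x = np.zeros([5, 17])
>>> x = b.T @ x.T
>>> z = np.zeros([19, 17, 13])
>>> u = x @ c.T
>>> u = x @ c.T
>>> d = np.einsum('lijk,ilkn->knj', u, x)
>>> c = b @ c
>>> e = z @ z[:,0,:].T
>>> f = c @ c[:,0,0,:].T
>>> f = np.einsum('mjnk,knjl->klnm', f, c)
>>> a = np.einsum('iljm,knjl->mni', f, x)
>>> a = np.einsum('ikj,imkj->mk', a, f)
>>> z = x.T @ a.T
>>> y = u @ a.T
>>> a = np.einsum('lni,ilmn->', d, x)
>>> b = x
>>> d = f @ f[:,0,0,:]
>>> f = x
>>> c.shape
(17, 7, 7, 5)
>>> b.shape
(7, 7, 7, 5)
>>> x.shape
(7, 7, 7, 5)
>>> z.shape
(5, 7, 7, 5)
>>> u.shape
(7, 7, 7, 7)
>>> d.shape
(17, 5, 7, 17)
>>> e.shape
(19, 17, 19)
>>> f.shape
(7, 7, 7, 5)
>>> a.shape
()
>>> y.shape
(7, 7, 7, 5)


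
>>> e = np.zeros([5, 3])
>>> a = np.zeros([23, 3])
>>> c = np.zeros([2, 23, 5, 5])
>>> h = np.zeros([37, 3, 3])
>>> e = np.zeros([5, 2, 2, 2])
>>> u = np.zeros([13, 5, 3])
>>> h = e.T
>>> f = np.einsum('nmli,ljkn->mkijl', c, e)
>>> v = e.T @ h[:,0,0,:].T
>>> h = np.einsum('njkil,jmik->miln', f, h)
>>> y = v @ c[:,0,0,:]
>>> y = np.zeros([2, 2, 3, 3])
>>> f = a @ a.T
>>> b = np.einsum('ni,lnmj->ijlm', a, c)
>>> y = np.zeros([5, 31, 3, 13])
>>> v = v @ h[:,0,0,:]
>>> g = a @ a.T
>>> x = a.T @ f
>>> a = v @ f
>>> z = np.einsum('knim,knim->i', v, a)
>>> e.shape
(5, 2, 2, 2)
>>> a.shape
(2, 2, 2, 23)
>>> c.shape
(2, 23, 5, 5)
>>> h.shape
(2, 2, 5, 23)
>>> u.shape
(13, 5, 3)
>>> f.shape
(23, 23)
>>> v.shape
(2, 2, 2, 23)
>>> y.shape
(5, 31, 3, 13)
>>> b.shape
(3, 5, 2, 5)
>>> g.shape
(23, 23)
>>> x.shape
(3, 23)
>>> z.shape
(2,)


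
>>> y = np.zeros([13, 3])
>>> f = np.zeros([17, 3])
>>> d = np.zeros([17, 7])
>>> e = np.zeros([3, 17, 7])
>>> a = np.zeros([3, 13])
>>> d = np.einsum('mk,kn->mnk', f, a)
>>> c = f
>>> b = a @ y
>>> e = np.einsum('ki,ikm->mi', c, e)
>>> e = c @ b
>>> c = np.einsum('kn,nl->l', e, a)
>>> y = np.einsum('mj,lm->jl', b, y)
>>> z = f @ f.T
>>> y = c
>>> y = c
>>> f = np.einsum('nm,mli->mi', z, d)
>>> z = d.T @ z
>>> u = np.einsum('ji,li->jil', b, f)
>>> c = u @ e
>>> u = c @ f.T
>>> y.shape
(13,)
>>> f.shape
(17, 3)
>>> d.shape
(17, 13, 3)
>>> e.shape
(17, 3)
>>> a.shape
(3, 13)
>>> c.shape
(3, 3, 3)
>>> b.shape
(3, 3)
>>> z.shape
(3, 13, 17)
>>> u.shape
(3, 3, 17)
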